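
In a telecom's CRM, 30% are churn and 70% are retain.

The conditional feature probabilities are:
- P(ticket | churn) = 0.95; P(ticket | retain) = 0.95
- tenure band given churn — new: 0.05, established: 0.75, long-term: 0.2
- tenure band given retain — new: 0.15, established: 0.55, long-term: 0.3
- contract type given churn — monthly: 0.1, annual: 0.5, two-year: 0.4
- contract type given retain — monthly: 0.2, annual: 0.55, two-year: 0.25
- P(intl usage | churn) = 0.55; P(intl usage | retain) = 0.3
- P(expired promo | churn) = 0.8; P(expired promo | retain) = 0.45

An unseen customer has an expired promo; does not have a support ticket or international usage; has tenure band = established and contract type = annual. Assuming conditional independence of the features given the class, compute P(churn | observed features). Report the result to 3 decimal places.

churn: 0.3 × (1−0.95) × 0.75 × 0.5 × (1−0.55) × 0.8 = 0.002025
retain: 0.7 × (1−0.95) × 0.55 × 0.55 × (1−0.3) × 0.45 = 0.0033350625
P(churn | x) = 0.002025 / 0.0053600625 ≈ 0.378

0.378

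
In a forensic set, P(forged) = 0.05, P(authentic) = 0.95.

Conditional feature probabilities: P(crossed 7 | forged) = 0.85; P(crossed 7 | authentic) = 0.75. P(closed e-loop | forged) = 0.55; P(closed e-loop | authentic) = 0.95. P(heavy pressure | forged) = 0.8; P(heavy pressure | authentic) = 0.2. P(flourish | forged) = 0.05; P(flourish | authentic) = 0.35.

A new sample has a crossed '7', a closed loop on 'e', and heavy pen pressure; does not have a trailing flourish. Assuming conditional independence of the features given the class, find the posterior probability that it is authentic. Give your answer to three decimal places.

forged: 0.05 × 0.85 × 0.55 × 0.8 × (1−0.05) = 0.017765
authentic: 0.95 × 0.75 × 0.95 × 0.2 × (1−0.35) = 0.08799375
P(authentic | x) = 0.08799375 / 0.10575875 ≈ 0.832

0.832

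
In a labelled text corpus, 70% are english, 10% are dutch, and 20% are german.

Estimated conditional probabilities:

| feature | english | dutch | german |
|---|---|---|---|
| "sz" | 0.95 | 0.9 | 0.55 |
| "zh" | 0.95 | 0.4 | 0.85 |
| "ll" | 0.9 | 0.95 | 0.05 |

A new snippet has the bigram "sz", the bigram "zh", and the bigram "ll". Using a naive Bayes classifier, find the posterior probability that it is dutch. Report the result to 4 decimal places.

english: 0.7 × 0.95 × 0.95 × 0.9 = 0.568575
dutch: 0.1 × 0.9 × 0.4 × 0.95 = 0.0342
german: 0.2 × 0.55 × 0.85 × 0.05 = 0.004675
P(dutch | x) = 0.0342 / 0.60745 ≈ 0.0563

0.0563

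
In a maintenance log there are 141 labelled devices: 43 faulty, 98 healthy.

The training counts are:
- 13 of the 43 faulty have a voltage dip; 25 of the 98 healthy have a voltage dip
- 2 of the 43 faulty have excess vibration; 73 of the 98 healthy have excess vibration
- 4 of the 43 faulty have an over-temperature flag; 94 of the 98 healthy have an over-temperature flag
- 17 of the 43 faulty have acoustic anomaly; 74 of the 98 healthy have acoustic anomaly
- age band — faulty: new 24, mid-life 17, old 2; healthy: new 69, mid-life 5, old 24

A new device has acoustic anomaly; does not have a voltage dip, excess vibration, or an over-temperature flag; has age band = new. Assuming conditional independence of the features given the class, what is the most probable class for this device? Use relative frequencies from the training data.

faulty: (43/141) × (30/43) × (41/43) × (39/43) × (17/43) × (24/43) ≈ 0.040601
healthy: (98/141) × (73/98) × (25/98) × (4/98) × (74/98) × (69/98) ≈ 0.00286603
Highest score → faulty.

faulty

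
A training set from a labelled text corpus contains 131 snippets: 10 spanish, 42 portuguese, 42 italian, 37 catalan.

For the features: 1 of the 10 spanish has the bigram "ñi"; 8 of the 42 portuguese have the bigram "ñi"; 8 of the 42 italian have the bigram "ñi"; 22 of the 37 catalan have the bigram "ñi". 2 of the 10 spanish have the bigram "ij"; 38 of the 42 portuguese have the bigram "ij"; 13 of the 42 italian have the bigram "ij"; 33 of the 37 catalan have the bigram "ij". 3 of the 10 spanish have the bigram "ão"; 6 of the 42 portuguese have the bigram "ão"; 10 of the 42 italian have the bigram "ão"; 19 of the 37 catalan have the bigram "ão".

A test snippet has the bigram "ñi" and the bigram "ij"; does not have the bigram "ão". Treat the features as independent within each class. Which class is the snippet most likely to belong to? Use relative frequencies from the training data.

catalan

spanish: (10/131) × (1/10) × (2/10) × (7/10) ≈ 0.0010687
portuguese: (42/131) × (8/42) × (38/42) × (36/42) ≈ 0.0473594
italian: (42/131) × (8/42) × (13/42) × (32/42) ≈ 0.0144017
catalan: (37/131) × (22/37) × (33/37) × (18/37) ≈ 0.0728676
Highest score → catalan.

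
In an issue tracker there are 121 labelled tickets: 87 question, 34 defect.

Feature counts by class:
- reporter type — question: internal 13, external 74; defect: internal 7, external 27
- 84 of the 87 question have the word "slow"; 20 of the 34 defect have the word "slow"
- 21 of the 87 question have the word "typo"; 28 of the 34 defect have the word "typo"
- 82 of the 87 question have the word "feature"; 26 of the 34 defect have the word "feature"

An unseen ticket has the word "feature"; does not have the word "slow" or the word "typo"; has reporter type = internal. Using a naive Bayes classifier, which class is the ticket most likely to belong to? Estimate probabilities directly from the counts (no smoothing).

defect

question: (87/121) × (13/87) × (3/87) × (66/87) × (82/87) ≈ 0.00264898
defect: (34/121) × (7/34) × (14/34) × (6/34) × (26/34) ≈ 0.00321461
Highest score → defect.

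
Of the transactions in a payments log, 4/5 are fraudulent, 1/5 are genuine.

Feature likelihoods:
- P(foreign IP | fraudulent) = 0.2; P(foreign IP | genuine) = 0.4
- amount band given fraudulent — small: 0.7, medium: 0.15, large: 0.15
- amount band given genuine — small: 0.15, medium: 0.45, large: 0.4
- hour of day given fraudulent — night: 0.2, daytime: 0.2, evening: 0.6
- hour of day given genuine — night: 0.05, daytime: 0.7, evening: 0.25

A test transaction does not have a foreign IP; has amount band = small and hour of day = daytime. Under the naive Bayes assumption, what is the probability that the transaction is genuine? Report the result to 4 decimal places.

0.1233

fraudulent: 0.8 × (1−0.2) × 0.7 × 0.2 = 0.0896
genuine: 0.2 × (1−0.4) × 0.15 × 0.7 = 0.0126
P(genuine | x) = 0.0126 / 0.1022 ≈ 0.1233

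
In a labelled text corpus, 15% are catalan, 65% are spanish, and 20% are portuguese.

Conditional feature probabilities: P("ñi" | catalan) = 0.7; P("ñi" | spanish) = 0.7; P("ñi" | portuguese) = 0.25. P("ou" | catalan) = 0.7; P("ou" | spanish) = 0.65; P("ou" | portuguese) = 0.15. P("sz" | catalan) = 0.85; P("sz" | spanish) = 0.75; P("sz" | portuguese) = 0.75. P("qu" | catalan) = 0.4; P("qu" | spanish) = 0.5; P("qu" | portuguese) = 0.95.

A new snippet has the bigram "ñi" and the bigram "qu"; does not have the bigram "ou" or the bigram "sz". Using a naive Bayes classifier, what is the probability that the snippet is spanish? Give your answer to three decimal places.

0.624

catalan: 0.15 × 0.7 × (1−0.7) × (1−0.85) × 0.4 = 0.00189
spanish: 0.65 × 0.7 × (1−0.65) × (1−0.75) × 0.5 = 0.01990625
portuguese: 0.2 × 0.25 × (1−0.15) × (1−0.75) × 0.95 = 0.01009375
P(spanish | x) = 0.01990625 / 0.03189 ≈ 0.624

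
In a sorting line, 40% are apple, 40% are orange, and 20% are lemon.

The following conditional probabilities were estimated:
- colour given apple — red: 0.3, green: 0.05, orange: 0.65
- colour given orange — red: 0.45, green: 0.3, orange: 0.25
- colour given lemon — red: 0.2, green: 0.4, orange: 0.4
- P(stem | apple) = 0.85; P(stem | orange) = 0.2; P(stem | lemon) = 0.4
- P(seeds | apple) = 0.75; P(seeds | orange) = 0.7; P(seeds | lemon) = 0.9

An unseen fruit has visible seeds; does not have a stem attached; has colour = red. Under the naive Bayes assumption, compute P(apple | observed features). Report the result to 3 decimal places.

apple: 0.4 × 0.3 × (1−0.85) × 0.75 = 0.0135
orange: 0.4 × 0.45 × (1−0.2) × 0.7 = 0.1008
lemon: 0.2 × 0.2 × (1−0.4) × 0.9 = 0.0216
P(apple | x) = 0.0135 / 0.1359 ≈ 0.099

0.099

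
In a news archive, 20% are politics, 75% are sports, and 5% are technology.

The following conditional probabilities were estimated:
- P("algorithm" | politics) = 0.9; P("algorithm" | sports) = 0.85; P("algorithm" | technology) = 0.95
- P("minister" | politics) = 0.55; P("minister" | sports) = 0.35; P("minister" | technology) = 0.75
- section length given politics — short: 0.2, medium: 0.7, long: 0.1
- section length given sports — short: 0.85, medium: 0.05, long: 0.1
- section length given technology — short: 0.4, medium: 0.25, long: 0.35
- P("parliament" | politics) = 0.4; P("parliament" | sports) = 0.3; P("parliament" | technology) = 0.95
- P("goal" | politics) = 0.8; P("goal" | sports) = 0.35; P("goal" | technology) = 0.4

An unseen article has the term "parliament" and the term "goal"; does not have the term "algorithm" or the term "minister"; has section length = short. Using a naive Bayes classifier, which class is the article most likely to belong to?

sports

politics: 0.2 × (1−0.9) × (1−0.55) × 0.2 × 0.4 × 0.8 = 0.000576
sports: 0.75 × (1−0.85) × (1−0.35) × 0.85 × 0.3 × 0.35 = 0.00652640625
technology: 0.05 × (1−0.95) × (1−0.75) × 0.4 × 0.95 × 0.4 = 0.000095
Highest score → sports.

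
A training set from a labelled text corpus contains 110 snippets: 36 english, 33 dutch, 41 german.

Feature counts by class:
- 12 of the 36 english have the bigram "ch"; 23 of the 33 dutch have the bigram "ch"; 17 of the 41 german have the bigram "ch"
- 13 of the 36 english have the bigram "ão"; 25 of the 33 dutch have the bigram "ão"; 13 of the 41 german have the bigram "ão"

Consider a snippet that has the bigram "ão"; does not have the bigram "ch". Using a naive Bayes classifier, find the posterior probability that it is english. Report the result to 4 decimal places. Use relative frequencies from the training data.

0.3633

english: (36/110) × (24/36) × (13/36) ≈ 0.0787879
dutch: (33/110) × (10/33) × (25/33) ≈ 0.0688705
german: (41/110) × (24/41) × (13/41) ≈ 0.0691796
P(english | x) = 0.0787879 / 0.216838 ≈ 0.3633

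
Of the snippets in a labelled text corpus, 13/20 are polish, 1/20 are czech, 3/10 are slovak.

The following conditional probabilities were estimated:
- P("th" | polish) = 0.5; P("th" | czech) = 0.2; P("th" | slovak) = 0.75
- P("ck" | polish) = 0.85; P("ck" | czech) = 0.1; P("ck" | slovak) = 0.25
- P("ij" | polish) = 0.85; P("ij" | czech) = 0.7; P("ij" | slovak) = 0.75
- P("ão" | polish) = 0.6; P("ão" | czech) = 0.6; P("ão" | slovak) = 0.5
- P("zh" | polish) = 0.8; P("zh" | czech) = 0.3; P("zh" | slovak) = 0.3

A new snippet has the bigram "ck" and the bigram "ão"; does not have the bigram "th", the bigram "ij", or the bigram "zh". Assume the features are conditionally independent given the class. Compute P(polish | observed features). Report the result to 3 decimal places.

polish: 0.65 × (1−0.5) × 0.85 × (1−0.85) × 0.6 × (1−0.8) = 0.0049725
czech: 0.05 × (1−0.2) × 0.1 × (1−0.7) × 0.6 × (1−0.3) = 0.000504
slovak: 0.3 × (1−0.75) × 0.25 × (1−0.75) × 0.5 × (1−0.3) = 0.001640625
P(polish | x) = 0.0049725 / 0.007117125 ≈ 0.699

0.699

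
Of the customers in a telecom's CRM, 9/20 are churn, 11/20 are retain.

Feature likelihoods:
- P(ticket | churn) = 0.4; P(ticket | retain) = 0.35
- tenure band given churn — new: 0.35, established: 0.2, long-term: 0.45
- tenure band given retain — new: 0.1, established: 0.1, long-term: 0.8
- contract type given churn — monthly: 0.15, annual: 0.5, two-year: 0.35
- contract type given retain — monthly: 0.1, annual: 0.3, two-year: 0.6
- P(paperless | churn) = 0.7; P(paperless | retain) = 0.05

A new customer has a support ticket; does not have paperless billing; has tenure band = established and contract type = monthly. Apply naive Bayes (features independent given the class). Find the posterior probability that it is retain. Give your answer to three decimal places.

churn: 0.45 × 0.4 × 0.2 × 0.15 × (1−0.7) = 0.00162
retain: 0.55 × 0.35 × 0.1 × 0.1 × (1−0.05) = 0.00182875
P(retain | x) = 0.00182875 / 0.00344875 ≈ 0.530

0.530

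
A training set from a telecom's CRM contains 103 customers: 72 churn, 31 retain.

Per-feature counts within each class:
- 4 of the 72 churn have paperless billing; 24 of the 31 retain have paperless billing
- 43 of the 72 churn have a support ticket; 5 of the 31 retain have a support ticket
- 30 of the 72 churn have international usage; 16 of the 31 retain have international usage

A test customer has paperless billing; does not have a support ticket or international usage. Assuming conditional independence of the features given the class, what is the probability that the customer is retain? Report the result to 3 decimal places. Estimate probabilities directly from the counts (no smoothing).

0.912

churn: (72/103) × (4/72) × (29/72) × (42/72) ≈ 0.00912442
retain: (31/103) × (24/31) × (26/31) × (15/31) ≈ 0.0945617
P(retain | x) = 0.0945617 / 0.10368612 ≈ 0.912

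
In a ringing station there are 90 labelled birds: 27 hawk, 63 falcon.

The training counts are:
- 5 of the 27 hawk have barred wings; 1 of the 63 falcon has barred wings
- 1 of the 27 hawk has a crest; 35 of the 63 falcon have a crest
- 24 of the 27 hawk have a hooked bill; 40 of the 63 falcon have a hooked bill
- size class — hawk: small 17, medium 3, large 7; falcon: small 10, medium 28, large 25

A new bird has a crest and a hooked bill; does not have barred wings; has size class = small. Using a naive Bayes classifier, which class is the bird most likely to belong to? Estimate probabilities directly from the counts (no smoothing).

falcon

hawk: (27/90) × (22/27) × (1/27) × (24/27) × (17/27) ≈ 0.00506698
falcon: (63/90) × (62/63) × (35/63) × (40/63) × (10/63) ≈ 0.0385705
Highest score → falcon.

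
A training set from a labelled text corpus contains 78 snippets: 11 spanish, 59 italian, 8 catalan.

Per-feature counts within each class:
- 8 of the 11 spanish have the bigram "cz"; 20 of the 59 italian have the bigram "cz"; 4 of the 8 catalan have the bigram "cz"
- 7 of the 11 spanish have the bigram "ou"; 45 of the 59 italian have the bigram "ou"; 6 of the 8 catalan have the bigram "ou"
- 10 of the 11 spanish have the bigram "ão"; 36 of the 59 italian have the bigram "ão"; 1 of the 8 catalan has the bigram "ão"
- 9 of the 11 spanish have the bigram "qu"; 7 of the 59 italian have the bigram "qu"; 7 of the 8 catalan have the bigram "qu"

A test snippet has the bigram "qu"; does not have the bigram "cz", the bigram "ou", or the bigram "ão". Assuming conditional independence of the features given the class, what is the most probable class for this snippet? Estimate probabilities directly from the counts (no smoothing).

spanish: (11/78) × (3/11) × (4/11) × (1/11) × (9/11) ≈ 0.00104028
italian: (59/78) × (39/59) × (14/59) × (23/59) × (7/59) ≈ 0.00548742
catalan: (8/78) × (4/8) × (2/8) × (7/8) × (7/8) ≈ 0.00981571
Highest score → catalan.

catalan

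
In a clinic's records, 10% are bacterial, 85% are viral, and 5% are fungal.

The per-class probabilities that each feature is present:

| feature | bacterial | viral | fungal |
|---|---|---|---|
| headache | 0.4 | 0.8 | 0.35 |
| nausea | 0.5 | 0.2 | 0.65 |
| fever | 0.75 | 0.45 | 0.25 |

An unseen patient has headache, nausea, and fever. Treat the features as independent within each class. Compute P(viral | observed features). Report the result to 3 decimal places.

bacterial: 0.1 × 0.4 × 0.5 × 0.75 = 0.015
viral: 0.85 × 0.8 × 0.2 × 0.45 = 0.0612
fungal: 0.05 × 0.35 × 0.65 × 0.25 = 0.00284375
P(viral | x) = 0.0612 / 0.07904375 ≈ 0.774

0.774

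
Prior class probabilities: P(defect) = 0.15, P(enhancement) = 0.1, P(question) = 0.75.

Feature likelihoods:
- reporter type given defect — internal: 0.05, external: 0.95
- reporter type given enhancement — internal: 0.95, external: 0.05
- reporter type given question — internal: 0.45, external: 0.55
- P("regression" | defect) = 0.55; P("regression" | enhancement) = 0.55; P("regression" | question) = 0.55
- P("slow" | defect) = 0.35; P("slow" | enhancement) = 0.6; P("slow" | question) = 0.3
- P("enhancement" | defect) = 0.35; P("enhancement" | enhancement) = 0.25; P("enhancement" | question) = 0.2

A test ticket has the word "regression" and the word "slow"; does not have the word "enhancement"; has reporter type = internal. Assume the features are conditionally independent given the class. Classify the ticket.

question

defect: 0.15 × 0.05 × 0.55 × 0.35 × (1−0.35) = 0.0009384375
enhancement: 0.1 × 0.95 × 0.55 × 0.6 × (1−0.25) = 0.0235125
question: 0.75 × 0.45 × 0.55 × 0.3 × (1−0.2) = 0.04455
Highest score → question.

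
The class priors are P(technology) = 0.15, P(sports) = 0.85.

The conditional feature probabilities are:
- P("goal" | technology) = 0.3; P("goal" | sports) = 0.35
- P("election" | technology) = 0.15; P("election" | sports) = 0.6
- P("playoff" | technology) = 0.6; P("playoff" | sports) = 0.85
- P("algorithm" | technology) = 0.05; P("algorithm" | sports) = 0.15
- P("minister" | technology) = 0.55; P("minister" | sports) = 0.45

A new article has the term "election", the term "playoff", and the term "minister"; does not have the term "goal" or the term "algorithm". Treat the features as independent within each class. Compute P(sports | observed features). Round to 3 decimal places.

technology: 0.15 × (1−0.3) × 0.15 × 0.6 × (1−0.05) × 0.55 = 0.004937625
sports: 0.85 × (1−0.35) × 0.6 × 0.85 × (1−0.15) × 0.45 = 0.1077789375
P(sports | x) = 0.1077789375 / 0.1127165625 ≈ 0.956

0.956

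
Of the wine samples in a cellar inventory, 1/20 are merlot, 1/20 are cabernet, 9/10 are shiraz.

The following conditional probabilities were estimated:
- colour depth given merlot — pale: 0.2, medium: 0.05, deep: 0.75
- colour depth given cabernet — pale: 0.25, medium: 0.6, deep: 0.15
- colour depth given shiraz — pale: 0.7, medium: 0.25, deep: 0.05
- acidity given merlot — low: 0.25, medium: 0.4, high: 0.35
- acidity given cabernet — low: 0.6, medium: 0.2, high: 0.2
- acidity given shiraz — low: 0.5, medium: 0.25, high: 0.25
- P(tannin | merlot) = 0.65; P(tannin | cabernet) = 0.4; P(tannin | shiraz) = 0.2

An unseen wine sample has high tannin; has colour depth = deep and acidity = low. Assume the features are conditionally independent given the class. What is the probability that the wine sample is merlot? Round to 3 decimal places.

merlot: 0.05 × 0.75 × 0.25 × 0.65 = 0.00609375
cabernet: 0.05 × 0.15 × 0.6 × 0.4 = 0.0018
shiraz: 0.9 × 0.05 × 0.5 × 0.2 = 0.0045
P(merlot | x) = 0.00609375 / 0.01239375 ≈ 0.492

0.492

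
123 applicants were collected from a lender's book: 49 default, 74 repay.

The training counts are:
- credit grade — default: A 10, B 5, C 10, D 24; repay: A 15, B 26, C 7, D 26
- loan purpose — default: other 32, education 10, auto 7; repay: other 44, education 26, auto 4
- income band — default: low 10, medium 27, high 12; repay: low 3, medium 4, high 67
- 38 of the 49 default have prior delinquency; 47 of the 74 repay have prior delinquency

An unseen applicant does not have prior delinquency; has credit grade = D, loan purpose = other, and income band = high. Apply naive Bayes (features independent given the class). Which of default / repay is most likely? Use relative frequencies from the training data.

repay

default: (49/123) × (24/49) × (32/49) × (12/49) × (11/49) ≈ 0.00700554
repay: (74/123) × (26/74) × (44/74) × (67/74) × (27/74) ≈ 0.0415207
Highest score → repay.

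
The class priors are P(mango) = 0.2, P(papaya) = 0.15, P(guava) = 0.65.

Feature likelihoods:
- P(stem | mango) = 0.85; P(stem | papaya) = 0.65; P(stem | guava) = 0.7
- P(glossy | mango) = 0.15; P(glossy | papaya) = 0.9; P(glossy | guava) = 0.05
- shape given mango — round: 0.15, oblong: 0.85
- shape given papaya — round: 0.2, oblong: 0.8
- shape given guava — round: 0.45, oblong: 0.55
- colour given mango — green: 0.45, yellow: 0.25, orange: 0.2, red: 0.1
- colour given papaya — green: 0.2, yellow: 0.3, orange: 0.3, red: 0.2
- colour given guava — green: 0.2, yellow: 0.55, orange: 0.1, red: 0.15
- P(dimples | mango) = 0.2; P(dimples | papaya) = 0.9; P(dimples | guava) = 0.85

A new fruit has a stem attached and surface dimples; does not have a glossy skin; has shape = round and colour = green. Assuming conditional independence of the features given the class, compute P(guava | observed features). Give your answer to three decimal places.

0.935

mango: 0.2 × 0.85 × (1−0.15) × 0.15 × 0.45 × 0.2 = 0.00195075
papaya: 0.15 × 0.65 × (1−0.9) × 0.2 × 0.2 × 0.9 = 0.000351
guava: 0.65 × 0.7 × (1−0.05) × 0.45 × 0.2 × 0.85 = 0.033067125
P(guava | x) = 0.033067125 / 0.035368875 ≈ 0.935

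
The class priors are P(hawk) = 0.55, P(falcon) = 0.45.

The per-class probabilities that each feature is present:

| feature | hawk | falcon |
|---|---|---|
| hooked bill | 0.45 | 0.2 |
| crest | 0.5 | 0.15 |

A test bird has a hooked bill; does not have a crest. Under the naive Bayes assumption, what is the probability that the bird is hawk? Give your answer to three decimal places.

hawk: 0.55 × 0.45 × (1−0.5) = 0.12375
falcon: 0.45 × 0.2 × (1−0.15) = 0.0765
P(hawk | x) = 0.12375 / 0.20025 ≈ 0.618

0.618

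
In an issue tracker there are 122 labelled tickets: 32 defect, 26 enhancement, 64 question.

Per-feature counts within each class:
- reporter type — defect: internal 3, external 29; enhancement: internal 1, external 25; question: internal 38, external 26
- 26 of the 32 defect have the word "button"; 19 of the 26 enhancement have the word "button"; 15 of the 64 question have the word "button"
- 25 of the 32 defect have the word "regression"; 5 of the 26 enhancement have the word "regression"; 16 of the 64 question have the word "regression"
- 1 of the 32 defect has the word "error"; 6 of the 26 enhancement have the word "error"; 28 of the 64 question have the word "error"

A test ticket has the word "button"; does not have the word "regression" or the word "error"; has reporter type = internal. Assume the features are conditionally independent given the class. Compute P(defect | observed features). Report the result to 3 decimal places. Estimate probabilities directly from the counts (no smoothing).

0.109

defect: (32/122) × (3/32) × (26/32) × (7/32) × (31/32) ≈ 0.00423394
enhancement: (26/122) × (1/26) × (19/26) × (21/26) × (20/26) ≈ 0.00372154
question: (64/122) × (38/64) × (15/64) × (48/64) × (36/64) ≈ 0.0307977
P(defect | x) = 0.00423394 / 0.03875318 ≈ 0.109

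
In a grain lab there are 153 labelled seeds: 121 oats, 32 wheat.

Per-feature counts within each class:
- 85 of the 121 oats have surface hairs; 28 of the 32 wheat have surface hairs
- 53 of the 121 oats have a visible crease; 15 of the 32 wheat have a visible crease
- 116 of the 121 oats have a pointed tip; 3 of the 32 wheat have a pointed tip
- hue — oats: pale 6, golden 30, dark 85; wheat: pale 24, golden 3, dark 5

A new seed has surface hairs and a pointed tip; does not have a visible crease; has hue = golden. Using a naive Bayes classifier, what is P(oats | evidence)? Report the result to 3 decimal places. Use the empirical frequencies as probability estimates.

0.989

oats: (121/153) × (85/121) × (68/121) × (116/121) × (30/121) ≈ 0.0742095
wheat: (32/153) × (28/32) × (17/32) × (3/32) × (3/32) = 0.0008544921875
P(oats | x) = 0.0742095 / 0.0750639921875 ≈ 0.989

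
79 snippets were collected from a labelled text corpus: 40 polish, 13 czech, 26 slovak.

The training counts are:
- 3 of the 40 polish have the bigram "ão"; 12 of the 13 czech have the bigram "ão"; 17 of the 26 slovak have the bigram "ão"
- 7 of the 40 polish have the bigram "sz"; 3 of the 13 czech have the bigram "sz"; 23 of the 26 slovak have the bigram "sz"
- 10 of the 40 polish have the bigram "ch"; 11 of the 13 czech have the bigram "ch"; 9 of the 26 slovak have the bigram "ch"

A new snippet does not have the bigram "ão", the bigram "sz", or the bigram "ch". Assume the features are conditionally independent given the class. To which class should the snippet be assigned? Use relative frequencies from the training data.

polish

polish: (40/79) × (37/40) × (33/40) × (30/40) ≈ 0.289794
czech: (13/79) × (1/13) × (10/13) × (2/13) ≈ 0.00149802
slovak: (26/79) × (9/26) × (3/26) × (17/26) ≈ 0.00859486
Highest score → polish.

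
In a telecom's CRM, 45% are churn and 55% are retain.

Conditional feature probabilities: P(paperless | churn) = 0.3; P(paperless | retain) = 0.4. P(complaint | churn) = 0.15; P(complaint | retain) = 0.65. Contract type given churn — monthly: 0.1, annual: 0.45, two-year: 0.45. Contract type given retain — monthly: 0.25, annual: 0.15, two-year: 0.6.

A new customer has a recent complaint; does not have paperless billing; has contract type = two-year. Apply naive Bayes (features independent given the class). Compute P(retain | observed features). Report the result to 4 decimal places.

churn: 0.45 × (1−0.3) × 0.15 × 0.45 = 0.0212625
retain: 0.55 × (1−0.4) × 0.65 × 0.6 = 0.1287
P(retain | x) = 0.1287 / 0.1499625 ≈ 0.8582

0.8582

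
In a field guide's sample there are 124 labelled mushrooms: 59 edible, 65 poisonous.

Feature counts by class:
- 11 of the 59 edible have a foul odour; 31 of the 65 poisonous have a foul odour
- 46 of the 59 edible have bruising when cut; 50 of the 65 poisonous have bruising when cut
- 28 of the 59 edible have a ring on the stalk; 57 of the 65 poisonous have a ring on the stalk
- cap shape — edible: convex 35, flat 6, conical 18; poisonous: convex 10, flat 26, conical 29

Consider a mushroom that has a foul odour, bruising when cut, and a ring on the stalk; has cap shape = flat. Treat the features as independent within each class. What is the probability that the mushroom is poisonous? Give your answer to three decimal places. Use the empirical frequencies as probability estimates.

edible: (59/124) × (11/59) × (46/59) × (28/59) × (6/59) ≈ 0.00333797
poisonous: (65/124) × (31/65) × (50/65) × (57/65) × (26/65) ≈ 0.0674556
P(poisonous | x) = 0.0674556 / 0.07079357 ≈ 0.953

0.953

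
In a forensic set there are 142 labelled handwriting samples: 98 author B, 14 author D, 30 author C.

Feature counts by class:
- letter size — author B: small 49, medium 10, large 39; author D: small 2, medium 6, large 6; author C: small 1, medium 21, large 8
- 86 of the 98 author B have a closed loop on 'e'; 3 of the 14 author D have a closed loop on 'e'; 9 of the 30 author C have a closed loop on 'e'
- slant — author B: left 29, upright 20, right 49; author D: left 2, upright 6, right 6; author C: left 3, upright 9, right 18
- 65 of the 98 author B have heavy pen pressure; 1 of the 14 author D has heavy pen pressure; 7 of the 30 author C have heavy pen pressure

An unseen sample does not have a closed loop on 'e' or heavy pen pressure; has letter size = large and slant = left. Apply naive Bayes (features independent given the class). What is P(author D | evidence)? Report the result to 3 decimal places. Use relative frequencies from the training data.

0.409

author B: (98/142) × (39/98) × (12/98) × (29/98) × (33/98) ≈ 0.00335113
author D: (14/142) × (6/14) × (11/14) × (2/14) × (13/14) ≈ 0.00440397
author C: (30/142) × (8/30) × (21/30) × (3/30) × (23/30) ≈ 0.00302347
P(author D | x) = 0.00440397 / 0.01077857 ≈ 0.409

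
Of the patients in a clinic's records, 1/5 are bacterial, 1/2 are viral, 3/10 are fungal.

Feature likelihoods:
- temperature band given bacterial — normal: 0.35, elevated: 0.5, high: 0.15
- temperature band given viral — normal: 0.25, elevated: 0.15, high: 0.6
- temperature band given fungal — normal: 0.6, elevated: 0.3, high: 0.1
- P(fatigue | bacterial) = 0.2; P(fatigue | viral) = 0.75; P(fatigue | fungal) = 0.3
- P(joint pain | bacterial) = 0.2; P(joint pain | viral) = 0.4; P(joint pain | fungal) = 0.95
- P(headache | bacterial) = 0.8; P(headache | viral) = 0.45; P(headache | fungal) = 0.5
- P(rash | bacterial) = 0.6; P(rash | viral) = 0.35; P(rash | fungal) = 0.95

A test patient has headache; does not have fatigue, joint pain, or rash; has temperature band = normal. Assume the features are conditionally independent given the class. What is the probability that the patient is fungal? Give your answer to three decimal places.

bacterial: 0.2 × 0.35 × (1−0.2) × (1−0.2) × 0.8 × (1−0.6) = 0.014336
viral: 0.5 × 0.25 × (1−0.75) × (1−0.4) × 0.45 × (1−0.35) = 0.005484375
fungal: 0.3 × 0.6 × (1−0.3) × (1−0.95) × 0.5 × (1−0.95) = 0.0001575
P(fungal | x) = 0.0001575 / 0.019977875 ≈ 0.008

0.008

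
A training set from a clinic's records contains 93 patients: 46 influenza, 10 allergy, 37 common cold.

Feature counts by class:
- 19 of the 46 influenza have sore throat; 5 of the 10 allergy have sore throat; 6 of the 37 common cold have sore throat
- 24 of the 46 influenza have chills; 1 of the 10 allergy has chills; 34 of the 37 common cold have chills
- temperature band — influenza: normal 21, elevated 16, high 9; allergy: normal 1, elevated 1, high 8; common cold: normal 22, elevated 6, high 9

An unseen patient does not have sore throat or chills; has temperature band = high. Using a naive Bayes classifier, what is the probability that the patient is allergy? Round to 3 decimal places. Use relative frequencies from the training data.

influenza: (46/93) × (27/46) × (22/46) × (9/46) ≈ 0.0271663
allergy: (10/93) × (5/10) × (9/10) × (8/10) ≈ 0.0387097
common cold: (37/93) × (31/37) × (3/37) × (9/37) ≈ 0.00657414
P(allergy | x) = 0.0387097 / 0.07245014 ≈ 0.534

0.534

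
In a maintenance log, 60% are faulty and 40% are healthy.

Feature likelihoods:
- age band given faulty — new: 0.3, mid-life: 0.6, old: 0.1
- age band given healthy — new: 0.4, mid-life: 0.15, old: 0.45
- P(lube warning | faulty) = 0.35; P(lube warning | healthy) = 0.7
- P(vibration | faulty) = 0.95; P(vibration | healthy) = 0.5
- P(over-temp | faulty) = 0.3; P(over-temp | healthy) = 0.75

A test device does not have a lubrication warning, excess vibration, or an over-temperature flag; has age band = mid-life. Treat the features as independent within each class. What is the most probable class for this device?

faulty: 0.6 × 0.6 × (1−0.35) × (1−0.95) × (1−0.3) = 0.00819
healthy: 0.4 × 0.15 × (1−0.7) × (1−0.5) × (1−0.75) = 0.00225
Highest score → faulty.

faulty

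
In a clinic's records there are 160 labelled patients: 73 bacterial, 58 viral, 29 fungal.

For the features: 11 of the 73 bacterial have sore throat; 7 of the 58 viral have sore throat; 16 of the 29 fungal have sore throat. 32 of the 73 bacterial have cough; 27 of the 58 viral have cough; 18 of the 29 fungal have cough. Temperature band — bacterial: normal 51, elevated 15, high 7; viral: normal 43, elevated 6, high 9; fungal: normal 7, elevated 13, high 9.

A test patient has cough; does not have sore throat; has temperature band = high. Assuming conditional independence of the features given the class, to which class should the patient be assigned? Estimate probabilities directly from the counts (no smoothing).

bacterial: (73/160) × (62/73) × (32/73) × (7/73) ≈ 0.0162882
viral: (58/160) × (51/58) × (27/58) × (9/58) ≈ 0.023025
fungal: (29/160) × (13/29) × (18/29) × (9/29) ≈ 0.015651
Highest score → viral.

viral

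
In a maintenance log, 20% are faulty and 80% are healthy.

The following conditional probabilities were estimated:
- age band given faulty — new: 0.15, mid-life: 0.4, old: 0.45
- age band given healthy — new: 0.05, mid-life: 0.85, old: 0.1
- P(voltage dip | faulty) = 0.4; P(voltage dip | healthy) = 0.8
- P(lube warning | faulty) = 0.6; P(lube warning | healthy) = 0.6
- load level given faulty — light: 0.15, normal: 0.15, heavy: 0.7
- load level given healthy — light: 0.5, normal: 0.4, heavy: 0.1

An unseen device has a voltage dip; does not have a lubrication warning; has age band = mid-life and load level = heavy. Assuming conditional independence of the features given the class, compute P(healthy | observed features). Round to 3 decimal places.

faulty: 0.2 × 0.4 × 0.4 × (1−0.6) × 0.7 = 0.00896
healthy: 0.8 × 0.85 × 0.8 × (1−0.6) × 0.1 = 0.02176
P(healthy | x) = 0.02176 / 0.03072 ≈ 0.708

0.708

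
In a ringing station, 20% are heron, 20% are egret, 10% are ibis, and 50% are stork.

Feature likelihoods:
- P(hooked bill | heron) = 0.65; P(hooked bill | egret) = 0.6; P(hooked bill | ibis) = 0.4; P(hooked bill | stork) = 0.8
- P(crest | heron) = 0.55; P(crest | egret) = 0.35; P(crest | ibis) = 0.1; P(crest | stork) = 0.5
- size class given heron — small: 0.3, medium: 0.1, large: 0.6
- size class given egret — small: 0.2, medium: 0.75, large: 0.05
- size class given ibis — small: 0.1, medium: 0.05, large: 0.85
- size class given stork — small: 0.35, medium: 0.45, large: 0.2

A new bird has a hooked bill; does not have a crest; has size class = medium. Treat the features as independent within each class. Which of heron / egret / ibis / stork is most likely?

stork

heron: 0.2 × 0.65 × (1−0.55) × 0.1 = 0.00585
egret: 0.2 × 0.6 × (1−0.35) × 0.75 = 0.0585
ibis: 0.1 × 0.4 × (1−0.1) × 0.05 = 0.0018
stork: 0.5 × 0.8 × (1−0.5) × 0.45 = 0.09
Highest score → stork.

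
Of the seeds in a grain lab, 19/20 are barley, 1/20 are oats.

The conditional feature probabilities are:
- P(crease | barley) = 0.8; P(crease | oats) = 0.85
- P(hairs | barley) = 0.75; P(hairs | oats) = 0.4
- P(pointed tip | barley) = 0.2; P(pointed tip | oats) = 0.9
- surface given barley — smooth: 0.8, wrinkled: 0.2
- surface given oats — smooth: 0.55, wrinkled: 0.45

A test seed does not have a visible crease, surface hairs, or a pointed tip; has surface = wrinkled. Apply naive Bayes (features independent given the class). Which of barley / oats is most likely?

barley: 0.95 × (1−0.8) × (1−0.75) × (1−0.2) × 0.2 = 0.0076
oats: 0.05 × (1−0.85) × (1−0.4) × (1−0.9) × 0.45 = 0.0002025
Highest score → barley.

barley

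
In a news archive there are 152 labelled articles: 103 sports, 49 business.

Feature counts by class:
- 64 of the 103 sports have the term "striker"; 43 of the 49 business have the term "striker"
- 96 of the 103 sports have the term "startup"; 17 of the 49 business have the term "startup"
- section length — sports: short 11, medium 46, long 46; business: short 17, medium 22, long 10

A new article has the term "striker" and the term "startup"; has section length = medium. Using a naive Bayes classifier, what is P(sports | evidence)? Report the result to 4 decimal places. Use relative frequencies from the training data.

0.7991

sports: (103/152) × (64/103) × (96/103) × (46/103) ≈ 0.175263
business: (49/152) × (43/49) × (17/49) × (22/49) ≈ 0.0440661
P(sports | x) = 0.175263 / 0.2193291 ≈ 0.7991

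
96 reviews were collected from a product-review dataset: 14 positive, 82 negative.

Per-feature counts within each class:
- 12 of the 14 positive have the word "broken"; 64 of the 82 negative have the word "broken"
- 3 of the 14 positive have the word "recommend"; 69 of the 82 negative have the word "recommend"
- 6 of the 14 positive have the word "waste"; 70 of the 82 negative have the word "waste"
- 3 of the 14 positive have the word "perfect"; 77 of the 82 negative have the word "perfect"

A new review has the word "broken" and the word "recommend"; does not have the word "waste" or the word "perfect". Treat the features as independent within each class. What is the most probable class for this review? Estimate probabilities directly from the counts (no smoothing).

positive: (14/96) × (12/14) × (3/14) × (8/14) × (11/14) ≈ 0.0120262
negative: (82/96) × (64/82) × (69/82) × (12/82) × (5/82) ≈ 0.00500573
Highest score → positive.

positive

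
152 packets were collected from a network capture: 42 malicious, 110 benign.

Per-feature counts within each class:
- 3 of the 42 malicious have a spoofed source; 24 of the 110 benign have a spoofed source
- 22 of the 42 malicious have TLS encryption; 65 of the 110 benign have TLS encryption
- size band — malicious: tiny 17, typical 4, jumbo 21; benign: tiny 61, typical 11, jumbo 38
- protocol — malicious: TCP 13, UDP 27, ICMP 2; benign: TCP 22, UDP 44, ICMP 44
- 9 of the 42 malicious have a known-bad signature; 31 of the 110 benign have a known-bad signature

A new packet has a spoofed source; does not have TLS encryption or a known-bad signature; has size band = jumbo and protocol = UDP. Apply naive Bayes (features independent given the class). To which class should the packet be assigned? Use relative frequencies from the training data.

benign

malicious: (42/152) × (3/42) × (20/42) × (21/42) × (27/42) × (33/42) ≈ 0.0023736
benign: (110/152) × (24/110) × (45/110) × (38/110) × (44/110) × (79/110) ≈ 0.00641022
Highest score → benign.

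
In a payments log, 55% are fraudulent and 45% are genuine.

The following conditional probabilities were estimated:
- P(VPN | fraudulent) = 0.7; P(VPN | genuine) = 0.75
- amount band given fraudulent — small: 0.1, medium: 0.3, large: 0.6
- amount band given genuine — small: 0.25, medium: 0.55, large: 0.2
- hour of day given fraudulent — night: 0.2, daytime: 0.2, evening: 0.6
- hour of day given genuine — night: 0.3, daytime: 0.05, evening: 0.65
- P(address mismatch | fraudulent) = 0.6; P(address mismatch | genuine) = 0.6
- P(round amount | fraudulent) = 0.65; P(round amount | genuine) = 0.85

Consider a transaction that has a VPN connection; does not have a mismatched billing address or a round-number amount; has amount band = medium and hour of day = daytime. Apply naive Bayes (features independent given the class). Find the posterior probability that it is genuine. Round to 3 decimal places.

0.147

fraudulent: 0.55 × 0.7 × 0.3 × 0.2 × (1−0.6) × (1−0.65) = 0.003234
genuine: 0.45 × 0.75 × 0.55 × 0.05 × (1−0.6) × (1−0.85) = 0.000556875
P(genuine | x) = 0.000556875 / 0.003790875 ≈ 0.147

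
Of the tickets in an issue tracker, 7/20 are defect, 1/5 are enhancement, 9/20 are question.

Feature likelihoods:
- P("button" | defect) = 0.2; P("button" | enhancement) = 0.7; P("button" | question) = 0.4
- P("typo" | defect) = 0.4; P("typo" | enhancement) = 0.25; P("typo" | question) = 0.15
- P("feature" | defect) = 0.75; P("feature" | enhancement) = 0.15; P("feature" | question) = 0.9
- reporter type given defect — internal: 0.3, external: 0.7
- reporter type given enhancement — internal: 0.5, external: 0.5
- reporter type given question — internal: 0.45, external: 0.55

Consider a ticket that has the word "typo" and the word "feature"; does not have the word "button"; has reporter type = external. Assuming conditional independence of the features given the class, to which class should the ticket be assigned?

defect: 0.35 × (1−0.2) × 0.4 × 0.75 × 0.7 = 0.0588
enhancement: 0.2 × (1−0.7) × 0.25 × 0.15 × 0.5 = 0.001125
question: 0.45 × (1−0.4) × 0.15 × 0.9 × 0.55 = 0.0200475
Highest score → defect.

defect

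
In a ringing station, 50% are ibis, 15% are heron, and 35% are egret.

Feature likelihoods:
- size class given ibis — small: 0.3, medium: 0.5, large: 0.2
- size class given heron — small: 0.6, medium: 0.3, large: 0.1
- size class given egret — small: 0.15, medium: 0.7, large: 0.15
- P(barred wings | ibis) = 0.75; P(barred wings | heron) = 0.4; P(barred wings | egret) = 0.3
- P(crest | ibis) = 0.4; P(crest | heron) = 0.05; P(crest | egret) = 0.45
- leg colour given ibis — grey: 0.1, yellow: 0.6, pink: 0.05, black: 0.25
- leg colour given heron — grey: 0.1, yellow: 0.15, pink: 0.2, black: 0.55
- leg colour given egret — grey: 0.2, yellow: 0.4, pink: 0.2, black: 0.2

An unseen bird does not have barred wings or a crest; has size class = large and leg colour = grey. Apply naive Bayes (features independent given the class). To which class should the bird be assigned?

egret

ibis: 0.5 × 0.2 × (1−0.75) × (1−0.4) × 0.1 = 0.0015
heron: 0.15 × 0.1 × (1−0.4) × (1−0.05) × 0.1 = 0.000855
egret: 0.35 × 0.15 × (1−0.3) × (1−0.45) × 0.2 = 0.0040425
Highest score → egret.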